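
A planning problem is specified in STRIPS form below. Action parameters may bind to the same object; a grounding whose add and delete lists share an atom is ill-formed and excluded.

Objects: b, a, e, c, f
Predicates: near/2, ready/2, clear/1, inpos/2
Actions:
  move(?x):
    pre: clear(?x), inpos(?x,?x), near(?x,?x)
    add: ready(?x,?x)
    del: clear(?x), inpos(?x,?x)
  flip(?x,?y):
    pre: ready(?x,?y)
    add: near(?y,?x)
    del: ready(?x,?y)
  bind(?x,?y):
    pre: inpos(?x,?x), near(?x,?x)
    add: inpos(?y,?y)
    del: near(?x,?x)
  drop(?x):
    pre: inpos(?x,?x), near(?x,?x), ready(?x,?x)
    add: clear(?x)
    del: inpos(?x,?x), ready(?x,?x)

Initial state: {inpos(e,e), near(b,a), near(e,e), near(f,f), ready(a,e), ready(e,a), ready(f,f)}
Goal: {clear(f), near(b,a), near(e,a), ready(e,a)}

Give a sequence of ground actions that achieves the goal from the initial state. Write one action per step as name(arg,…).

1. flip(a,e)  →  {inpos(e,e), near(b,a), near(e,a), near(e,e), near(f,f), ready(e,a), ready(f,f)}
2. bind(e,f)  →  {inpos(e,e), inpos(f,f), near(b,a), near(e,a), near(f,f), ready(e,a), ready(f,f)}
3. drop(f)  →  {clear(f), inpos(e,e), near(b,a), near(e,a), near(f,f), ready(e,a)}

flip(a,e); bind(e,f); drop(f)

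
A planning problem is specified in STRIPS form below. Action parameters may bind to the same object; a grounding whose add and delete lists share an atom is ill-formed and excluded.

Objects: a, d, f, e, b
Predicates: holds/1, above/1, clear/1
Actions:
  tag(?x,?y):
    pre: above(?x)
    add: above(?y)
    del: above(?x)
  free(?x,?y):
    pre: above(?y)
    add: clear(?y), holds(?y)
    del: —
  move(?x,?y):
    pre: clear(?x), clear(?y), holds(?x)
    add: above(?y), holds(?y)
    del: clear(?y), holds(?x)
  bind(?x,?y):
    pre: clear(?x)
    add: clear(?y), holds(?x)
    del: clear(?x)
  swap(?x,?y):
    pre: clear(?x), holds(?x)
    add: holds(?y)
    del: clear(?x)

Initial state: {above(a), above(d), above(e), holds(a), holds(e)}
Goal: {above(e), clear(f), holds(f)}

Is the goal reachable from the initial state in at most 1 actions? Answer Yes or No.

No

1. tag(a,f)  →  {above(d), above(e), above(f), holds(a), holds(e)}
2. free(a,f)  →  {above(d), above(e), above(f), clear(f), holds(a), holds(e), holds(f)}
optimal plan length = 2; 2 > 1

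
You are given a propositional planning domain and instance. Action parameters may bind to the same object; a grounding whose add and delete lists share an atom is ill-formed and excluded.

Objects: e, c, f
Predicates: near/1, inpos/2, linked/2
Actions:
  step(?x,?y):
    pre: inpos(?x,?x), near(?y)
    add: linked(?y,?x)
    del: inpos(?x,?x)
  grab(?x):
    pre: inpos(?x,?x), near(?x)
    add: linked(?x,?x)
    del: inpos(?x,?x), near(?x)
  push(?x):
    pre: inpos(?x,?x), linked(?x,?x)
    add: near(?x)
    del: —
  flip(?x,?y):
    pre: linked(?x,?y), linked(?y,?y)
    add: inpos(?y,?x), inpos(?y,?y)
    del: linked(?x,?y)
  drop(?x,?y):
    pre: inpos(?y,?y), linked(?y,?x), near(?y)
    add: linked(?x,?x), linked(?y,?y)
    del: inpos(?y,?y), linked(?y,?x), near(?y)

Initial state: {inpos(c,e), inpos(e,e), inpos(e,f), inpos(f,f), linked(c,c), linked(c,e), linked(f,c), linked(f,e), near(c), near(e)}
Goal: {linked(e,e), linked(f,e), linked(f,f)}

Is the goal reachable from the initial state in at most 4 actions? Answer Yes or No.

1. step(f,e)  →  {inpos(c,e), inpos(e,e), inpos(e,f), linked(c,c), linked(c,e), linked(e,f), linked(f,c), linked(f,e), near(c), near(e)}
2. drop(f,e)  →  {inpos(c,e), inpos(e,f), linked(c,c), linked(c,e), linked(e,e), linked(f,c), linked(f,e), linked(f,f), near(c)}
optimal plan length = 2; 2 ≤ 4

Yes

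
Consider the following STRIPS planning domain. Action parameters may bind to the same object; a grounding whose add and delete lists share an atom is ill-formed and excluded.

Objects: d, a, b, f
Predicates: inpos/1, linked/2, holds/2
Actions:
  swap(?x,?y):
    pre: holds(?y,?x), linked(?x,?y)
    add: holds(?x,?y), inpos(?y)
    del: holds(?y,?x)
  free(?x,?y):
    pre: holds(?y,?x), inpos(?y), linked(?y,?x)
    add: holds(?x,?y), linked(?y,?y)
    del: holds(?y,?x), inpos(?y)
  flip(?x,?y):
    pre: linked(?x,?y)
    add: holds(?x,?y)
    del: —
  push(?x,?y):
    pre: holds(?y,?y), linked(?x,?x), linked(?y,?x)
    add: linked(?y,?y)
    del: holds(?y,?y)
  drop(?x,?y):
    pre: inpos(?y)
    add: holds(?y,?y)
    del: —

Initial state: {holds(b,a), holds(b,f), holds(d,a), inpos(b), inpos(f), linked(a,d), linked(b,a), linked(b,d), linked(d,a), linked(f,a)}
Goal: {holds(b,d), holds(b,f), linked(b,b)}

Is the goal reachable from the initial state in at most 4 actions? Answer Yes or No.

1. free(a,b)  →  {holds(a,b), holds(b,f), holds(d,a), inpos(f), linked(a,d), linked(b,a), linked(b,b), linked(b,d), linked(d,a), linked(f,a)}
2. flip(b,d)  →  {holds(a,b), holds(b,d), holds(b,f), holds(d,a), inpos(f), linked(a,d), linked(b,a), linked(b,b), linked(b,d), linked(d,a), linked(f,a)}
optimal plan length = 2; 2 ≤ 4

Yes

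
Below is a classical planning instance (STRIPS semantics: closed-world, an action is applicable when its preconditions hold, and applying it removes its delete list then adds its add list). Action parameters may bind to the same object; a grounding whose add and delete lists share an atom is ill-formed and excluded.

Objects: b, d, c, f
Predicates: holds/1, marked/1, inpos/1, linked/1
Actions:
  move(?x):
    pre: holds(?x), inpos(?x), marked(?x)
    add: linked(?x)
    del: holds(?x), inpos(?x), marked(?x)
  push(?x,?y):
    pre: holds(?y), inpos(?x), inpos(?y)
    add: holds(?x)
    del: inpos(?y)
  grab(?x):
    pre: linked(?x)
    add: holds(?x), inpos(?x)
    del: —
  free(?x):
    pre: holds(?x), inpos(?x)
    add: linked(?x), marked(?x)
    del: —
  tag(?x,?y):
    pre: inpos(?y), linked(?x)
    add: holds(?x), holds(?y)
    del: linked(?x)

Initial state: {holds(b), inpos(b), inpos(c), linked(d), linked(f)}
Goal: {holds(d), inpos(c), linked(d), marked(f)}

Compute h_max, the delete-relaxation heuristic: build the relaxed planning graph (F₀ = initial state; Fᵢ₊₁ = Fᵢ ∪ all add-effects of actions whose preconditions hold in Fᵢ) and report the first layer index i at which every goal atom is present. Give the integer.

F0 = init (5 atoms)
F1 = F0 ∪ {holds(c), holds(d), holds(f), inpos(d), inpos(f), linked(b), marked(b)}  (12 atoms)
F2 = F1 ∪ {linked(c), marked(c), marked(d), marked(f)}  (16 atoms)
goal ⊆ F2  ⇒  h_max = 2

2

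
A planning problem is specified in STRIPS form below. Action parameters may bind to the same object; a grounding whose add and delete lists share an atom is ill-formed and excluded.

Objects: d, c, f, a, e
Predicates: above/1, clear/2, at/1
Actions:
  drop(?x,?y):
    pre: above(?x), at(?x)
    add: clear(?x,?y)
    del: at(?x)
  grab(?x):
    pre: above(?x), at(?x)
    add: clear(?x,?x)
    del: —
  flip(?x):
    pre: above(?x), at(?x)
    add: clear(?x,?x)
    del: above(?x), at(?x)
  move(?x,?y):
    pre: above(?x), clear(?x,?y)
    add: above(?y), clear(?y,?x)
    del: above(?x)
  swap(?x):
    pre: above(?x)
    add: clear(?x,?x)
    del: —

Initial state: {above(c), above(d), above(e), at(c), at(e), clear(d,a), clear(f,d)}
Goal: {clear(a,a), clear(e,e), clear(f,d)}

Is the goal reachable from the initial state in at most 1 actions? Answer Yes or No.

1. drop(e,e)  →  {above(c), above(d), above(e), at(c), clear(d,a), clear(e,e), clear(f,d)}
2. move(d,a)  →  {above(a), above(c), above(e), at(c), clear(a,d), clear(d,a), clear(e,e), clear(f,d)}
3. swap(a)  →  {above(a), above(c), above(e), at(c), clear(a,a), clear(a,d), clear(d,a), clear(e,e), clear(f,d)}
optimal plan length = 3; 3 > 1

No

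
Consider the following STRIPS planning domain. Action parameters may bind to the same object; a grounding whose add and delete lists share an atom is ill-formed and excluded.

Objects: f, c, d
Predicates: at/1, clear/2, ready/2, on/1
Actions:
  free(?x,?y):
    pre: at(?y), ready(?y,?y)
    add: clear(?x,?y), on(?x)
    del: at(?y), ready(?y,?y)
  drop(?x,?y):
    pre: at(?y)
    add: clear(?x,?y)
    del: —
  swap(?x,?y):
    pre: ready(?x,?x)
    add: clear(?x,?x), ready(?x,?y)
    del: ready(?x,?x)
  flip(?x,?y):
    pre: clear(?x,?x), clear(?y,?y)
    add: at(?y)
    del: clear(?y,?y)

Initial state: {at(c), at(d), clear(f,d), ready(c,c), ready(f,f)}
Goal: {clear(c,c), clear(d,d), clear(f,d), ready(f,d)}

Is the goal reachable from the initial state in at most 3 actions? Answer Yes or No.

Yes

1. free(c,c)  →  {at(d), clear(c,c), clear(f,d), on(c), ready(f,f)}
2. drop(d,d)  →  {at(d), clear(c,c), clear(d,d), clear(f,d), on(c), ready(f,f)}
3. swap(f,d)  →  {at(d), clear(c,c), clear(d,d), clear(f,d), clear(f,f), on(c), ready(f,d)}
optimal plan length = 3; 3 ≤ 3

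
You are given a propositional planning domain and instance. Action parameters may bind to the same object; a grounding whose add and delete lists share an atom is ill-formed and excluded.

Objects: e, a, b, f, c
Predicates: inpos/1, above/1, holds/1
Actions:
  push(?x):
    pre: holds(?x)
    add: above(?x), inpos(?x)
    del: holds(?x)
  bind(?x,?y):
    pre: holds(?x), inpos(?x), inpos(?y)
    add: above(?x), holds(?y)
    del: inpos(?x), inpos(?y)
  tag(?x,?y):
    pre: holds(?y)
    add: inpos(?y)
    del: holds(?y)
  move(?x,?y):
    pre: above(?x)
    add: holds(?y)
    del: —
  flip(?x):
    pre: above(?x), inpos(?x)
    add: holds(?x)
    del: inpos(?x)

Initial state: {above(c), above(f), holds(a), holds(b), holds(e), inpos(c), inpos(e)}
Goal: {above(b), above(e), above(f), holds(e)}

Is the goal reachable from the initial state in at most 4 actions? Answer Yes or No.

Yes

1. push(b)  →  {above(b), above(c), above(f), holds(a), holds(e), inpos(b), inpos(c), inpos(e)}
2. bind(e,e)  →  {above(b), above(c), above(e), above(f), holds(a), holds(e), inpos(b), inpos(c)}
optimal plan length = 2; 2 ≤ 4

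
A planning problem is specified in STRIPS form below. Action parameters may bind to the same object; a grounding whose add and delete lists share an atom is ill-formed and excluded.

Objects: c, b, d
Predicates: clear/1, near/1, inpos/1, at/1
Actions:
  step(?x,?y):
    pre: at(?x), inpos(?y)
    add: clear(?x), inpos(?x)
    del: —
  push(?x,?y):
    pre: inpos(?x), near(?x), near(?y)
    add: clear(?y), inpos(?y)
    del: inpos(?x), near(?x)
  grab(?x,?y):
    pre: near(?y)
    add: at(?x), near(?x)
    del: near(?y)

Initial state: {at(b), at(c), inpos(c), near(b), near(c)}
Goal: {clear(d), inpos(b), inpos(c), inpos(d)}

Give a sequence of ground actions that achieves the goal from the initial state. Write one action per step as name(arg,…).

1. step(b,c)  →  {at(b), at(c), clear(b), inpos(b), inpos(c), near(b), near(c)}
2. grab(d,c)  →  {at(b), at(c), at(d), clear(b), inpos(b), inpos(c), near(b), near(d)}
3. step(d,c)  →  {at(b), at(c), at(d), clear(b), clear(d), inpos(b), inpos(c), inpos(d), near(b), near(d)}

step(b,c); grab(d,c); step(d,c)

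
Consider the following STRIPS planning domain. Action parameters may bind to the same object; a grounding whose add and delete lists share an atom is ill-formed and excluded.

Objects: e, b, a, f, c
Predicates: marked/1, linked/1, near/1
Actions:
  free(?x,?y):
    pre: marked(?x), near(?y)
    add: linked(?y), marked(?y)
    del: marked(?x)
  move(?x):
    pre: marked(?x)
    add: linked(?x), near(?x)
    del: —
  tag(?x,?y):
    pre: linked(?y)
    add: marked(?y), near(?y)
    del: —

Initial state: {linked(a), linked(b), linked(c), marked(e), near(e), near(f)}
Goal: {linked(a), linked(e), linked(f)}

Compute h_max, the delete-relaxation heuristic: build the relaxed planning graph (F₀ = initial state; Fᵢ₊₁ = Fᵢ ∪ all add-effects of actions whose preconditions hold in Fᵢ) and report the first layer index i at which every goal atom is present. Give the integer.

F0 = init (6 atoms)
F1 = F0 ∪ {linked(e), linked(f), marked(a), marked(b), marked(c), marked(f), near(a), near(b), near(c)}  (15 atoms)
goal ⊆ F1  ⇒  h_max = 1

1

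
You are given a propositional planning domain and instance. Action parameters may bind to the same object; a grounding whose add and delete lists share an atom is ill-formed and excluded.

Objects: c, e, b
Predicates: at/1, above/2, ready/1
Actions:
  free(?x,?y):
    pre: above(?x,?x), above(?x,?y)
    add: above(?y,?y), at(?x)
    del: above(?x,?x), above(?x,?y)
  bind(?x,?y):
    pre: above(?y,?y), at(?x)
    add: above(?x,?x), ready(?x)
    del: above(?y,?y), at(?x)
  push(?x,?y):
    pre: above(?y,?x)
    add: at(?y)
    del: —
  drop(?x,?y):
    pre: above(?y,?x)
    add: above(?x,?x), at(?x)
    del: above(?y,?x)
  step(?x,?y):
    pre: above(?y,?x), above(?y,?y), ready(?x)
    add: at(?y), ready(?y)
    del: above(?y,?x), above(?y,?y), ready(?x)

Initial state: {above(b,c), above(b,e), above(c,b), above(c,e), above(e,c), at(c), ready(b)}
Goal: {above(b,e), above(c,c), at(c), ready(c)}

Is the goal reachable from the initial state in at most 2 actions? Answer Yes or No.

No

1. drop(c,e)  →  {above(b,c), above(b,e), above(c,b), above(c,c), above(c,e), at(c), ready(b)}
2. step(b,c)  →  {above(b,c), above(b,e), above(c,e), at(c), ready(c)}
3. drop(c,b)  →  {above(b,e), above(c,c), above(c,e), at(c), ready(c)}
optimal plan length = 3; 3 > 2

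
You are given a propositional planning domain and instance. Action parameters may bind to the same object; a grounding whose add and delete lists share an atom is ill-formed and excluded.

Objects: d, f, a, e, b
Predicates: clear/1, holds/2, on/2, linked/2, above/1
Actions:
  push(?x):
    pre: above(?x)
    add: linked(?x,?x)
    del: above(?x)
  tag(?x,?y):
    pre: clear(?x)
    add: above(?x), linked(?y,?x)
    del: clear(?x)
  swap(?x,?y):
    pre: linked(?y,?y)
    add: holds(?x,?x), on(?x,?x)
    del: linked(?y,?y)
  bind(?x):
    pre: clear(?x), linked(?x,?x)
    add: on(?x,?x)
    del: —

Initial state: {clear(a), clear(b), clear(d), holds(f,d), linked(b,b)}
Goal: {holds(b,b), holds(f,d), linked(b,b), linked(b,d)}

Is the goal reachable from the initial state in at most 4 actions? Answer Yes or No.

Yes

1. tag(d,b)  →  {above(d), clear(a), clear(b), holds(f,d), linked(b,b), linked(b,d)}
2. push(d)  →  {clear(a), clear(b), holds(f,d), linked(b,b), linked(b,d), linked(d,d)}
3. swap(b,d)  →  {clear(a), clear(b), holds(b,b), holds(f,d), linked(b,b), linked(b,d), on(b,b)}
optimal plan length = 3; 3 ≤ 4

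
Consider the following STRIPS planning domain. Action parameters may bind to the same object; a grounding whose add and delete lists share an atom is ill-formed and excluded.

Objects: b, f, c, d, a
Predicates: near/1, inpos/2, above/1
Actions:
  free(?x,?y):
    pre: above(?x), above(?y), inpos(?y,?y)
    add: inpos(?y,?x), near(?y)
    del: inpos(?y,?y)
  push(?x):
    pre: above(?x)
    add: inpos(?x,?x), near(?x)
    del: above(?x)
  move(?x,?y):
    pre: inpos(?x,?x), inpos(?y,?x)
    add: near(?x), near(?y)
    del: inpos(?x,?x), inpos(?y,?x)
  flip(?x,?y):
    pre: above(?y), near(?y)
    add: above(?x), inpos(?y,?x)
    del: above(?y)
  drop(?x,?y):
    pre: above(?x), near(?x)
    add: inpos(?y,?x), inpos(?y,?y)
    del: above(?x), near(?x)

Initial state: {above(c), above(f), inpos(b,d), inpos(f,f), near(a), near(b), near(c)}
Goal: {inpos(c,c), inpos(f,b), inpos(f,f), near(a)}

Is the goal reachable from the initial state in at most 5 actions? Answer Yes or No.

Yes

1. free(c,f)  →  {above(c), above(f), inpos(b,d), inpos(f,c), near(a), near(b), near(c), near(f)}
2. push(c)  →  {above(f), inpos(b,d), inpos(c,c), inpos(f,c), near(a), near(b), near(c), near(f)}
3. flip(b,f)  →  {above(b), inpos(b,d), inpos(c,c), inpos(f,b), inpos(f,c), near(a), near(b), near(c), near(f)}
4. drop(b,f)  →  {inpos(b,d), inpos(c,c), inpos(f,b), inpos(f,c), inpos(f,f), near(a), near(c), near(f)}
optimal plan length = 4; 4 ≤ 5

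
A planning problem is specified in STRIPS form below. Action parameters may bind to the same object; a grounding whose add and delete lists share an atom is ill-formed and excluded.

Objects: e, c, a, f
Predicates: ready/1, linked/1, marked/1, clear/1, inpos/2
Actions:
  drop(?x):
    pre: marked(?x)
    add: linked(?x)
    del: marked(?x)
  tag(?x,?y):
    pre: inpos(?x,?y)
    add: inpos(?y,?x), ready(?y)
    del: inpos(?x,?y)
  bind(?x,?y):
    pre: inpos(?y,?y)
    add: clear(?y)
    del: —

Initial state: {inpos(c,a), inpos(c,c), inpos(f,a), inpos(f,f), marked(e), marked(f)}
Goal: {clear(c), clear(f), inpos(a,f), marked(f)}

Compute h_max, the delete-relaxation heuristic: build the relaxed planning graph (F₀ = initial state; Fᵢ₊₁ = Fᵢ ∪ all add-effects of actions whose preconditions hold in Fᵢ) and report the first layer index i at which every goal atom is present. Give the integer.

1

F0 = init (6 atoms)
F1 = F0 ∪ {clear(c), clear(f), inpos(a,c), inpos(a,f), linked(e), linked(f), ready(a)}  (13 atoms)
goal ⊆ F1  ⇒  h_max = 1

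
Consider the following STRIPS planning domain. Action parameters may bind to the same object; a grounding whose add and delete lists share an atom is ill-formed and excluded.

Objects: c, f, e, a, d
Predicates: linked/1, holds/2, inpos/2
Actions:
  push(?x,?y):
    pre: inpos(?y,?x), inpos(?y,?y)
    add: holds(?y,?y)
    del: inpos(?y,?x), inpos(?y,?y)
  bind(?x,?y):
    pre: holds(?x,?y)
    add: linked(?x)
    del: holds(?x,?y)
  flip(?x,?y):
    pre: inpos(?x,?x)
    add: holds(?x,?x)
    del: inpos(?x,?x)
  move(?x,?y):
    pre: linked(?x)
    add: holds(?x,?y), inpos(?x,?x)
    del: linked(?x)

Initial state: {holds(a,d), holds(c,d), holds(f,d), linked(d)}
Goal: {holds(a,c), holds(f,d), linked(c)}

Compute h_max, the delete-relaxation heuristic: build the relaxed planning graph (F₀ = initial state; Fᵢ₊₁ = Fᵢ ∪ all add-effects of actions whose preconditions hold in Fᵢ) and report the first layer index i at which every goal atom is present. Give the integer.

F0 = init (4 atoms)
F1 = F0 ∪ {holds(d,a), holds(d,c), holds(d,d), holds(d,e), holds(d,f), inpos(d,d), linked(a), linked(c), linked(f)}  (13 atoms)
F2 = F1 ∪ {holds(a,a), holds(a,c), holds(a,e), holds(a,f), holds(c,a), holds(c,c), holds(c,e), holds(c,f), holds(f,a), holds(f,c), holds(f,e), holds(f,f), inpos(a,a), inpos(c,c), inpos(f,f)}  (28 atoms)
goal ⊆ F2  ⇒  h_max = 2

2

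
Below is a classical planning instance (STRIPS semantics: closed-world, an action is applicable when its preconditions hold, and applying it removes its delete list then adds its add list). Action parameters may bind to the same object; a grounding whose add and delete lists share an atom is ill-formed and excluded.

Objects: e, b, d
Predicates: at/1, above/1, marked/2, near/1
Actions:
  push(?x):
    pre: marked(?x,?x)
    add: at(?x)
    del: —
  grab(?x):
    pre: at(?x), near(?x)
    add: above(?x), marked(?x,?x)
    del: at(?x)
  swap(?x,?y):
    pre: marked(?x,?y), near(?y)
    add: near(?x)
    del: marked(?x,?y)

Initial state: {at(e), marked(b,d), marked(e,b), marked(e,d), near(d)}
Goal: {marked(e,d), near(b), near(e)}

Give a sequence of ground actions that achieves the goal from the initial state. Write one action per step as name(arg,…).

swap(b,d); swap(e,b)

1. swap(b,d)  →  {at(e), marked(e,b), marked(e,d), near(b), near(d)}
2. swap(e,b)  →  {at(e), marked(e,d), near(b), near(d), near(e)}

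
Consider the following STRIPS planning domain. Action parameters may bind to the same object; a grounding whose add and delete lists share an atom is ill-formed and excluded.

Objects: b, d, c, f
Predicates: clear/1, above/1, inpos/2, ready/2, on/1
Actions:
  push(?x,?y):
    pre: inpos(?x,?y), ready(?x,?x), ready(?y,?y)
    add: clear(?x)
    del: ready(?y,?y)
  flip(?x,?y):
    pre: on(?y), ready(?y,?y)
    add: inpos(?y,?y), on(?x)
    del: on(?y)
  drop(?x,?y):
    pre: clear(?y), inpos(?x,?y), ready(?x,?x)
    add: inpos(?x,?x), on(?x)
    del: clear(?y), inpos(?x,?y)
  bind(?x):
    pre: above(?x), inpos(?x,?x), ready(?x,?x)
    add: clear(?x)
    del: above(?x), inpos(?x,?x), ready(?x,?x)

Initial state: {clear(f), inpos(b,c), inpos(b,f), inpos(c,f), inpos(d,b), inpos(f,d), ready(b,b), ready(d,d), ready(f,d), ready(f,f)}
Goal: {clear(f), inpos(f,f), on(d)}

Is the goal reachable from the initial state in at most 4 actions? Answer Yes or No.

Yes

1. push(d,b)  →  {clear(d), clear(f), inpos(b,c), inpos(b,f), inpos(c,f), inpos(d,b), inpos(f,d), ready(d,d), ready(f,d), ready(f,f)}
2. drop(f,d)  →  {clear(f), inpos(b,c), inpos(b,f), inpos(c,f), inpos(d,b), inpos(f,f), on(f), ready(d,d), ready(f,d), ready(f,f)}
3. flip(d,f)  →  {clear(f), inpos(b,c), inpos(b,f), inpos(c,f), inpos(d,b), inpos(f,f), on(d), ready(d,d), ready(f,d), ready(f,f)}
optimal plan length = 3; 3 ≤ 4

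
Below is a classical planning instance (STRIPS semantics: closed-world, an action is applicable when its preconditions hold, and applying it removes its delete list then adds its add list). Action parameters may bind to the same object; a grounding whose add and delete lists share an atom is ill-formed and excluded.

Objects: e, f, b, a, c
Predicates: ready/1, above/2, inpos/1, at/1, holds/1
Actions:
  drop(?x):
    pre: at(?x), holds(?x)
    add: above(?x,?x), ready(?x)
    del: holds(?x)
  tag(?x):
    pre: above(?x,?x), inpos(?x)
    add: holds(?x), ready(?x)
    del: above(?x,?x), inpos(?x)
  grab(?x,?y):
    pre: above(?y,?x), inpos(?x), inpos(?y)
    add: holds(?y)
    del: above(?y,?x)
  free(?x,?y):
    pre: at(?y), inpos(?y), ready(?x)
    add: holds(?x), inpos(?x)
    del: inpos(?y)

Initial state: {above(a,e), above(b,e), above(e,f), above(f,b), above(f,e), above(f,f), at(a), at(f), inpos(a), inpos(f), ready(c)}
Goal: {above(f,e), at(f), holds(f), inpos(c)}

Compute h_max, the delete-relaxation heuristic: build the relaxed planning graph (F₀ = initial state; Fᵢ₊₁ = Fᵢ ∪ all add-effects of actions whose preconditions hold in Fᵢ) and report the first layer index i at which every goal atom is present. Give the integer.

1

F0 = init (11 atoms)
F1 = F0 ∪ {holds(c), holds(f), inpos(c), ready(f)}  (15 atoms)
goal ⊆ F1  ⇒  h_max = 1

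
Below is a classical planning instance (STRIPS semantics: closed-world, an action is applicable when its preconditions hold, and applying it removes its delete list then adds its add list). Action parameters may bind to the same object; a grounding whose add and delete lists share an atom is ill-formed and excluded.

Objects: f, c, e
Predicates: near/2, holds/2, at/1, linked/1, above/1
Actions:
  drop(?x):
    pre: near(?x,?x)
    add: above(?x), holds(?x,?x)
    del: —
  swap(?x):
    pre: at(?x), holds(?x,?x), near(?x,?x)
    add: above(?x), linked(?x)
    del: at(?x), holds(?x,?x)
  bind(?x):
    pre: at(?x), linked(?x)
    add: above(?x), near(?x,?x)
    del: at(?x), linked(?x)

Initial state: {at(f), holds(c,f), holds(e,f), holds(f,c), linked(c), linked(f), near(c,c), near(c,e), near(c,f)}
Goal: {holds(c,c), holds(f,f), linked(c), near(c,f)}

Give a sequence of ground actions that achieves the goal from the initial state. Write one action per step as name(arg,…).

1. drop(c)  →  {above(c), at(f), holds(c,c), holds(c,f), holds(e,f), holds(f,c), linked(c), linked(f), near(c,c), near(c,e), near(c,f)}
2. bind(f)  →  {above(c), above(f), holds(c,c), holds(c,f), holds(e,f), holds(f,c), linked(c), near(c,c), near(c,e), near(c,f), near(f,f)}
3. drop(f)  →  {above(c), above(f), holds(c,c), holds(c,f), holds(e,f), holds(f,c), holds(f,f), linked(c), near(c,c), near(c,e), near(c,f), near(f,f)}

drop(c); bind(f); drop(f)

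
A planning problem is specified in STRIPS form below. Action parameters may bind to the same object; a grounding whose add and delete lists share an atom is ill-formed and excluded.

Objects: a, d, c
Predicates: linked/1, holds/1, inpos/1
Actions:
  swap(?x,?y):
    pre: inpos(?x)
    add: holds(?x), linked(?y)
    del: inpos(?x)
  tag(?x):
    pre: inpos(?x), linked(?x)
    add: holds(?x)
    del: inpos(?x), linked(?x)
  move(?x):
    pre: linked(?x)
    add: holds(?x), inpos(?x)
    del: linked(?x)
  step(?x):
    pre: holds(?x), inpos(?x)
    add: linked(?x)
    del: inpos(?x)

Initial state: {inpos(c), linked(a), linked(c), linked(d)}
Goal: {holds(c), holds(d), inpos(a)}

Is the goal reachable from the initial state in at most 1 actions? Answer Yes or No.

1. swap(c,a)  →  {holds(c), linked(a), linked(c), linked(d)}
2. move(a)  →  {holds(a), holds(c), inpos(a), linked(c), linked(d)}
3. move(d)  →  {holds(a), holds(c), holds(d), inpos(a), inpos(d), linked(c)}
optimal plan length = 3; 3 > 1

No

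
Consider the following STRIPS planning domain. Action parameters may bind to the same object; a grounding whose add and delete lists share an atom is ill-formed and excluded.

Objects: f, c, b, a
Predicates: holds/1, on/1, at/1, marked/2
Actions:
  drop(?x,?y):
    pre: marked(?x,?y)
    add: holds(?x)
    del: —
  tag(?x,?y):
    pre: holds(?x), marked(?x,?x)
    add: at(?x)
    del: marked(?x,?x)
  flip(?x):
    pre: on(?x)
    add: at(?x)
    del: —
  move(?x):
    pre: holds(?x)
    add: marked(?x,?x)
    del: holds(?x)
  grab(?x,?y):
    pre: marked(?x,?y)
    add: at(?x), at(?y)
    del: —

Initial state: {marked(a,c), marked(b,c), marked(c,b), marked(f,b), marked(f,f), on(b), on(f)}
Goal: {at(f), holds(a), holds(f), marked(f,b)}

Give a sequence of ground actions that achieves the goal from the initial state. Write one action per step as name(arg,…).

1. drop(f,f)  →  {holds(f), marked(a,c), marked(b,c), marked(c,b), marked(f,b), marked(f,f), on(b), on(f)}
2. drop(a,c)  →  {holds(a), holds(f), marked(a,c), marked(b,c), marked(c,b), marked(f,b), marked(f,f), on(b), on(f)}
3. tag(f,f)  →  {at(f), holds(a), holds(f), marked(a,c), marked(b,c), marked(c,b), marked(f,b), on(b), on(f)}

drop(f,f); drop(a,c); tag(f,f)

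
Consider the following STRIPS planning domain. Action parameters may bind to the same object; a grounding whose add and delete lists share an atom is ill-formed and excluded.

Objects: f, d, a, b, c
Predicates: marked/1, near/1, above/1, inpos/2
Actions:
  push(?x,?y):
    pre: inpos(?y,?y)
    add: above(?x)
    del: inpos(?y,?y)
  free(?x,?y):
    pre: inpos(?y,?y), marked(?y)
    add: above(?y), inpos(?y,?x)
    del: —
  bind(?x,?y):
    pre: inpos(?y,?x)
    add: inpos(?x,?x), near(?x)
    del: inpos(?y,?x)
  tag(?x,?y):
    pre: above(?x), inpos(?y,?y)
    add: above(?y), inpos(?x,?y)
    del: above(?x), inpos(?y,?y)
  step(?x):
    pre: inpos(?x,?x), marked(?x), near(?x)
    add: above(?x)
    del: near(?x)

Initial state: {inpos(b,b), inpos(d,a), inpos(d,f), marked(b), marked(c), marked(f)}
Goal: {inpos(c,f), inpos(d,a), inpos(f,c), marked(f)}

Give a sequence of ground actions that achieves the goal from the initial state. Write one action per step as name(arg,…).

1. push(c,b)  →  {above(c), inpos(d,a), inpos(d,f), marked(b), marked(c), marked(f)}
2. bind(f,d)  →  {above(c), inpos(d,a), inpos(f,f), marked(b), marked(c), marked(f), near(f)}
3. free(c,f)  →  {above(c), above(f), inpos(d,a), inpos(f,c), inpos(f,f), marked(b), marked(c), marked(f), near(f)}
4. tag(c,f)  →  {above(f), inpos(c,f), inpos(d,a), inpos(f,c), marked(b), marked(c), marked(f), near(f)}

push(c,b); bind(f,d); free(c,f); tag(c,f)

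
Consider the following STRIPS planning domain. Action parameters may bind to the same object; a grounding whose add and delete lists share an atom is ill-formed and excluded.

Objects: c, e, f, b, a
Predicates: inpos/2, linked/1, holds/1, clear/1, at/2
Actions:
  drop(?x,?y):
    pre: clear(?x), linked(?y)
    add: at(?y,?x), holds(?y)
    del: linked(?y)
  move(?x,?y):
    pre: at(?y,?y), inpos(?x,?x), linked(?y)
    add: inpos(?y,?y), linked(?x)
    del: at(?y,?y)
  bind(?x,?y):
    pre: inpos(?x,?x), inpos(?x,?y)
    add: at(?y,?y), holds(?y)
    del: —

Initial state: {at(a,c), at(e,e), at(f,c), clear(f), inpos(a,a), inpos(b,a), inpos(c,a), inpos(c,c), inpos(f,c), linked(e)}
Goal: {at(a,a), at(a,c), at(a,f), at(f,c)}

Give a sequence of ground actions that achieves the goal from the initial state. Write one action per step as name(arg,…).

1. move(a,e)  →  {at(a,c), at(f,c), clear(f), inpos(a,a), inpos(b,a), inpos(c,a), inpos(c,c), inpos(e,e), inpos(f,c), linked(a), linked(e)}
2. drop(f,a)  →  {at(a,c), at(a,f), at(f,c), clear(f), holds(a), inpos(a,a), inpos(b,a), inpos(c,a), inpos(c,c), inpos(e,e), inpos(f,c), linked(e)}
3. bind(c,a)  →  {at(a,a), at(a,c), at(a,f), at(f,c), clear(f), holds(a), inpos(a,a), inpos(b,a), inpos(c,a), inpos(c,c), inpos(e,e), inpos(f,c), linked(e)}

move(a,e); drop(f,a); bind(c,a)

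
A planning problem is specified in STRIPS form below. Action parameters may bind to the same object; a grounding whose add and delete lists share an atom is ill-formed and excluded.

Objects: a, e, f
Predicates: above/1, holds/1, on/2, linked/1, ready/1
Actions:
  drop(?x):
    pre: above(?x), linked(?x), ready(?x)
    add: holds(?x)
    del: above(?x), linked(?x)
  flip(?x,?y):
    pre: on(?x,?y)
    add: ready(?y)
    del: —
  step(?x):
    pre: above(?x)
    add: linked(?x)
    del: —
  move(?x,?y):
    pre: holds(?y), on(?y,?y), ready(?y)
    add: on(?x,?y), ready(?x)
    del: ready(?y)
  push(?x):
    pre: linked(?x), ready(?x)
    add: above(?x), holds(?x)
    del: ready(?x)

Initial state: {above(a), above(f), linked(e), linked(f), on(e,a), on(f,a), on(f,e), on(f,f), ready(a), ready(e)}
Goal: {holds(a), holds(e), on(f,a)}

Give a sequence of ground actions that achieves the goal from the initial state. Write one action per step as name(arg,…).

1. step(a)  →  {above(a), above(f), linked(a), linked(e), linked(f), on(e,a), on(f,a), on(f,e), on(f,f), ready(a), ready(e)}
2. drop(a)  →  {above(f), holds(a), linked(e), linked(f), on(e,a), on(f,a), on(f,e), on(f,f), ready(a), ready(e)}
3. push(e)  →  {above(e), above(f), holds(a), holds(e), linked(e), linked(f), on(e,a), on(f,a), on(f,e), on(f,f), ready(a)}

step(a); drop(a); push(e)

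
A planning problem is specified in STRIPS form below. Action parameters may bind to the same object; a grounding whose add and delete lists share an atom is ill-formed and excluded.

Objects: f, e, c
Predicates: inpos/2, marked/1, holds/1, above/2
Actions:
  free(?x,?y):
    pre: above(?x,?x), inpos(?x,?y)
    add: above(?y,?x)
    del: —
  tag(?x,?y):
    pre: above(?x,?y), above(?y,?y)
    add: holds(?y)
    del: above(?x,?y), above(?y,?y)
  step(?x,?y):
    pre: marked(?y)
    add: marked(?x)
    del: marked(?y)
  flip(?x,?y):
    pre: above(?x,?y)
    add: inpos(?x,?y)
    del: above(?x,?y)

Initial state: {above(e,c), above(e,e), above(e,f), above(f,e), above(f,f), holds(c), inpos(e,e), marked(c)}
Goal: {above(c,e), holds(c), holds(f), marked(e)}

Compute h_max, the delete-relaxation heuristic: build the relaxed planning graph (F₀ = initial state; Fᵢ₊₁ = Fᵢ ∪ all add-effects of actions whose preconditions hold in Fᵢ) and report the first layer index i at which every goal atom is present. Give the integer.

F0 = init (8 atoms)
F1 = F0 ∪ {holds(e), holds(f), inpos(e,c), inpos(e,f), inpos(f,e), inpos(f,f), marked(e), marked(f)}  (16 atoms)
F2 = F1 ∪ {above(c,e)}  (17 atoms)
goal ⊆ F2  ⇒  h_max = 2

2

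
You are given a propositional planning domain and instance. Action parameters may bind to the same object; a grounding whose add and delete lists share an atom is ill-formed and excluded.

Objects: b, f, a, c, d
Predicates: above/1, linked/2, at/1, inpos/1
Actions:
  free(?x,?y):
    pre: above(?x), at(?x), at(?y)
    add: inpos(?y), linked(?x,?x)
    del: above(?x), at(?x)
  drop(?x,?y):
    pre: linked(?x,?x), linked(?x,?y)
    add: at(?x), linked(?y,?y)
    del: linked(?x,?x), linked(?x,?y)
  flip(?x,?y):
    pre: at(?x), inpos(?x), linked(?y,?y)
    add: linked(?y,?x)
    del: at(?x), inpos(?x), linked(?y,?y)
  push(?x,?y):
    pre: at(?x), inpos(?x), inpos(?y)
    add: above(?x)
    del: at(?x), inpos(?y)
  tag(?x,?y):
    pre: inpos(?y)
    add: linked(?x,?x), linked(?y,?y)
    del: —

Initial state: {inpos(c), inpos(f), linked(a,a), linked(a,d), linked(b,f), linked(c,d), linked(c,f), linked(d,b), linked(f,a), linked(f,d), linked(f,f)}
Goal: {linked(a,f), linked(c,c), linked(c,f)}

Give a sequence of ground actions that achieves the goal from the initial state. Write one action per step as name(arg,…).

1. drop(f,a)  →  {at(f), inpos(c), inpos(f), linked(a,a), linked(a,d), linked(b,f), linked(c,d), linked(c,f), linked(d,b), linked(f,d)}
2. flip(f,a)  →  {inpos(c), linked(a,d), linked(a,f), linked(b,f), linked(c,d), linked(c,f), linked(d,b), linked(f,d)}
3. tag(b,c)  →  {inpos(c), linked(a,d), linked(a,f), linked(b,b), linked(b,f), linked(c,c), linked(c,d), linked(c,f), linked(d,b), linked(f,d)}

drop(f,a); flip(f,a); tag(b,c)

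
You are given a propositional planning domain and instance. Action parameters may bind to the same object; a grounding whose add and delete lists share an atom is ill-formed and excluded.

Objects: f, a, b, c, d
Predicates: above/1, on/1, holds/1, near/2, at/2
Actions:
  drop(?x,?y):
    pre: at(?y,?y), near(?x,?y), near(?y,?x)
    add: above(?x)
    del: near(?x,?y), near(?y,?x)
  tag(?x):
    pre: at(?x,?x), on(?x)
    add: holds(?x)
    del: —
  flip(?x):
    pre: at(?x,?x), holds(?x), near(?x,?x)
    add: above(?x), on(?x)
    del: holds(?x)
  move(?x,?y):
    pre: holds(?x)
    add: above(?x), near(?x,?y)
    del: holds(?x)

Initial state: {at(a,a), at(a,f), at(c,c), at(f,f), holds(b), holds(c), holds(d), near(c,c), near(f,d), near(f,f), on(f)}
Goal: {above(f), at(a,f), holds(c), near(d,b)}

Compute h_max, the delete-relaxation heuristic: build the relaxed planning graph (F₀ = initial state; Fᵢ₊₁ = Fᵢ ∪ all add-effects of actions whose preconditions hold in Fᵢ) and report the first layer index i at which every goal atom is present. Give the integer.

1

F0 = init (11 atoms)
F1 = F0 ∪ {above(b), above(c), above(d), above(f), holds(f), near(b,a), near(b,b), near(b,c), near(b,d), near(b,f), near(c,a), near(c,b), near(c,d), near(c,f), near(d,a), near(d,b), near(d,c), near(d,d), near(d,f), on(c)}  (31 atoms)
goal ⊆ F1  ⇒  h_max = 1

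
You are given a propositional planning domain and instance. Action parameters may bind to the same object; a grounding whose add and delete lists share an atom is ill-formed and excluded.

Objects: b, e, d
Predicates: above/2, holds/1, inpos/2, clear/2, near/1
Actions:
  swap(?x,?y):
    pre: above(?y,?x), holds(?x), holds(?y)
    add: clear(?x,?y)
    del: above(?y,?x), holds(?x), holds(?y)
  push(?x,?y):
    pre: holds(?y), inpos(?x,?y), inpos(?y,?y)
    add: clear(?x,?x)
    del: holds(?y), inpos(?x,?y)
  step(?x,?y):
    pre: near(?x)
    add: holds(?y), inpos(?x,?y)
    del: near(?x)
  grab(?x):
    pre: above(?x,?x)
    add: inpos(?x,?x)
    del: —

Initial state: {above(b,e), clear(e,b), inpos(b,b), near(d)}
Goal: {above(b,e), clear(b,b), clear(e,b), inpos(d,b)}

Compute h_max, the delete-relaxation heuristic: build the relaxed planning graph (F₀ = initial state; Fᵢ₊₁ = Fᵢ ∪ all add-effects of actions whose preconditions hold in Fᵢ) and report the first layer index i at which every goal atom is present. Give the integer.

F0 = init (4 atoms)
F1 = F0 ∪ {holds(b), holds(d), holds(e), inpos(d,b), inpos(d,d), inpos(d,e)}  (10 atoms)
F2 = F1 ∪ {clear(b,b), clear(d,d)}  (12 atoms)
goal ⊆ F2  ⇒  h_max = 2

2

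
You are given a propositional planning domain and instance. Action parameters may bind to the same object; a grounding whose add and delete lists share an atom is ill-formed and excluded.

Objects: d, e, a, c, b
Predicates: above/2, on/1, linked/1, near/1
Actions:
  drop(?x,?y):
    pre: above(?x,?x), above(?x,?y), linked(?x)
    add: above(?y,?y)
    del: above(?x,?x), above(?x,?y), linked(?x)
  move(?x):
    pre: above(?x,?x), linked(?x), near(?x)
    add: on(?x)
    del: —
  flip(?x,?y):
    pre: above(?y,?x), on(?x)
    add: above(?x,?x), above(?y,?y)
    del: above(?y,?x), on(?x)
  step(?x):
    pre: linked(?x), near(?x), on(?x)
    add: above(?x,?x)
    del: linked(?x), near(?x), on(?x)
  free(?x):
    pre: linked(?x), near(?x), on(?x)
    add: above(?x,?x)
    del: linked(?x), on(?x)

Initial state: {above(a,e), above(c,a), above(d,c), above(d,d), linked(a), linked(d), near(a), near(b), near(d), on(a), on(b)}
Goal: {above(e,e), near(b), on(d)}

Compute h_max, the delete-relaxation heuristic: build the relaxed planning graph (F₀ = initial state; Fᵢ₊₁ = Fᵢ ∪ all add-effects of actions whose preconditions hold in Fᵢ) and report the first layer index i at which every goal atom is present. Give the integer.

F0 = init (11 atoms)
F1 = F0 ∪ {above(a,a), above(c,c), on(d)}  (14 atoms)
F2 = F1 ∪ {above(e,e)}  (15 atoms)
goal ⊆ F2  ⇒  h_max = 2

2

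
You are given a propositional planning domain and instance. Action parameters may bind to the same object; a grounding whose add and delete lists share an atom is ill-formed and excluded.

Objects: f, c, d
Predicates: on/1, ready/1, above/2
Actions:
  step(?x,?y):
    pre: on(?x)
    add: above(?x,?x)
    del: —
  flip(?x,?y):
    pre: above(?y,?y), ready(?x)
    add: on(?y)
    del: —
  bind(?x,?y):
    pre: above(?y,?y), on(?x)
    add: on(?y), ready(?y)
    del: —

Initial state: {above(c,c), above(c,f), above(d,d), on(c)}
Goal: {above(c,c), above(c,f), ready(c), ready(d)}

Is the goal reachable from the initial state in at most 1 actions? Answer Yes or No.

No

1. bind(c,c)  →  {above(c,c), above(c,f), above(d,d), on(c), ready(c)}
2. bind(c,d)  →  {above(c,c), above(c,f), above(d,d), on(c), on(d), ready(c), ready(d)}
optimal plan length = 2; 2 > 1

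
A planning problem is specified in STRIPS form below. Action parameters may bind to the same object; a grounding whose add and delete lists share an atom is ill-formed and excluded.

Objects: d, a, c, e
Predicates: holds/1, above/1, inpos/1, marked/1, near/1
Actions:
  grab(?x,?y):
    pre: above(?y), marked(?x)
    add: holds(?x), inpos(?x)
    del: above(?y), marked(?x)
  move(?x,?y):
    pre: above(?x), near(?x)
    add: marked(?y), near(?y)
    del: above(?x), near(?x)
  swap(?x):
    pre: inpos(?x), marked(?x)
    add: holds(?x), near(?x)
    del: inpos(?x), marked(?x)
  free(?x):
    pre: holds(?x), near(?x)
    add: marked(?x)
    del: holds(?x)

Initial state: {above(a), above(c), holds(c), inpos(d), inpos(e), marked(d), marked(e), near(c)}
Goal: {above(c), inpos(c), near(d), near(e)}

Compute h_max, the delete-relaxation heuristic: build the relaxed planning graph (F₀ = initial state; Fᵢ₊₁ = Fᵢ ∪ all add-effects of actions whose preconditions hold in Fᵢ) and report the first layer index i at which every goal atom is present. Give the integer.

F0 = init (8 atoms)
F1 = F0 ∪ {holds(d), holds(e), marked(a), marked(c), near(a), near(d), near(e)}  (15 atoms)
F2 = F1 ∪ {holds(a), inpos(a), inpos(c)}  (18 atoms)
goal ⊆ F2  ⇒  h_max = 2

2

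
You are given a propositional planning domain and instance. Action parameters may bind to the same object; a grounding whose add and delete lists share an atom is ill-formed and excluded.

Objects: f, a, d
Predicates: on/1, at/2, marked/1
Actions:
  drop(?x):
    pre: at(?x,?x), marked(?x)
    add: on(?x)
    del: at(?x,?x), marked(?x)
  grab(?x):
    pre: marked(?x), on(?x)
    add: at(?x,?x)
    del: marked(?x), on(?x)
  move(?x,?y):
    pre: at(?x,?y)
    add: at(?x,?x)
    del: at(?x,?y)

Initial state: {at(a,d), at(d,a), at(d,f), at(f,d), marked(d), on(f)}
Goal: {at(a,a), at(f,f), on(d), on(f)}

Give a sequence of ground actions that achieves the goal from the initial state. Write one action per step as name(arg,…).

move(f,d); move(a,d); move(d,f); drop(d)

1. move(f,d)  →  {at(a,d), at(d,a), at(d,f), at(f,f), marked(d), on(f)}
2. move(a,d)  →  {at(a,a), at(d,a), at(d,f), at(f,f), marked(d), on(f)}
3. move(d,f)  →  {at(a,a), at(d,a), at(d,d), at(f,f), marked(d), on(f)}
4. drop(d)  →  {at(a,a), at(d,a), at(f,f), on(d), on(f)}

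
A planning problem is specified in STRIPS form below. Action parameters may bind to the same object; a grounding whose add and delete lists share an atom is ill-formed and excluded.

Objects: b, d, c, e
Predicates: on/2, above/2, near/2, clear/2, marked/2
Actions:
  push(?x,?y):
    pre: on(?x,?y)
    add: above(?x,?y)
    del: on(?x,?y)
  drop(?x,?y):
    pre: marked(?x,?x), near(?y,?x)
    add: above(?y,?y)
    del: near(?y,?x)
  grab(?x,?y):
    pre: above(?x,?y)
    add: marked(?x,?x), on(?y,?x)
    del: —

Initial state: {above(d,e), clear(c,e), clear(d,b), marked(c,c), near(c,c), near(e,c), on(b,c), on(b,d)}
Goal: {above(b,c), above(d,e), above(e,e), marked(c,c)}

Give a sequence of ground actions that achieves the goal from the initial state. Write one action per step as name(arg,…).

push(b,c); drop(c,e)

1. push(b,c)  →  {above(b,c), above(d,e), clear(c,e), clear(d,b), marked(c,c), near(c,c), near(e,c), on(b,d)}
2. drop(c,e)  →  {above(b,c), above(d,e), above(e,e), clear(c,e), clear(d,b), marked(c,c), near(c,c), on(b,d)}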